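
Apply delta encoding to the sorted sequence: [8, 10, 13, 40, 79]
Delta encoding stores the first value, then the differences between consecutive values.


First value: 8
Deltas:
  10 - 8 = 2
  13 - 10 = 3
  40 - 13 = 27
  79 - 40 = 39


Delta encoded: [8, 2, 3, 27, 39]


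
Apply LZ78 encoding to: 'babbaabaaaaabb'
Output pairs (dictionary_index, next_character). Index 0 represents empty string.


LZ78 encoding steps:
Dictionary: {0: ''}
Step 1: w='' (idx 0), next='b' -> output (0, 'b'), add 'b' as idx 1
Step 2: w='' (idx 0), next='a' -> output (0, 'a'), add 'a' as idx 2
Step 3: w='b' (idx 1), next='b' -> output (1, 'b'), add 'bb' as idx 3
Step 4: w='a' (idx 2), next='a' -> output (2, 'a'), add 'aa' as idx 4
Step 5: w='b' (idx 1), next='a' -> output (1, 'a'), add 'ba' as idx 5
Step 6: w='aa' (idx 4), next='a' -> output (4, 'a'), add 'aaa' as idx 6
Step 7: w='a' (idx 2), next='b' -> output (2, 'b'), add 'ab' as idx 7
Step 8: w='b' (idx 1), end of input -> output (1, '')


Encoded: [(0, 'b'), (0, 'a'), (1, 'b'), (2, 'a'), (1, 'a'), (4, 'a'), (2, 'b'), (1, '')]


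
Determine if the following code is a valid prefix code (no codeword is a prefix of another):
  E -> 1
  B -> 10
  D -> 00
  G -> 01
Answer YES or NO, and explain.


Checking each pair (does one codeword prefix another?):
  E='1' vs B='10': prefix -- VIOLATION

NO -- this is NOT a valid prefix code. E (1) is a prefix of B (10).


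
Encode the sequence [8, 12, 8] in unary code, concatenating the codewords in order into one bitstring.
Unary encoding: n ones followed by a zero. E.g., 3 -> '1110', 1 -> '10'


Encode each number as n ones followed by a terminating 0:
  8 -> 111111110 (9 bits)
  12 -> 1111111111110 (13 bits)
  8 -> 111111110 (9 bits)
Total length = 9 + 13 + 9 = 31 bits.

Unary([8, 12, 8]) = 1111111101111111111110111111110 (31 bits)


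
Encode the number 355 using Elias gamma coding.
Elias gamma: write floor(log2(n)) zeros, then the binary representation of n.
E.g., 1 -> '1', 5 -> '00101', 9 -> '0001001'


num_bits = floor(log2(355)) + 1 = 9
leading_zeros = num_bits - 1 = 8
binary(355) = 101100011

Elias gamma(355) = '00000000' + '101100011' = 00000000101100011 (17 bits)


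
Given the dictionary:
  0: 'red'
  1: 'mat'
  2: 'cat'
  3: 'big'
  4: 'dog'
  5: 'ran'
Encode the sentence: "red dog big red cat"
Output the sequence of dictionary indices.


Look up each word in the dictionary:
  'red' -> 0
  'dog' -> 4
  'big' -> 3
  'red' -> 0
  'cat' -> 2

Encoded: [0, 4, 3, 0, 2]


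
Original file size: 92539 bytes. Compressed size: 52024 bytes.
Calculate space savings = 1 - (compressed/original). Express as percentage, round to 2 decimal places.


ratio = compressed/original = 52024/92539 = 0.562185
savings = 1 - ratio = 1 - 0.562185 = 0.437815
as a percentage: 0.437815 * 100 = 43.78%

Space savings = 1 - 52024/92539 = 43.78%


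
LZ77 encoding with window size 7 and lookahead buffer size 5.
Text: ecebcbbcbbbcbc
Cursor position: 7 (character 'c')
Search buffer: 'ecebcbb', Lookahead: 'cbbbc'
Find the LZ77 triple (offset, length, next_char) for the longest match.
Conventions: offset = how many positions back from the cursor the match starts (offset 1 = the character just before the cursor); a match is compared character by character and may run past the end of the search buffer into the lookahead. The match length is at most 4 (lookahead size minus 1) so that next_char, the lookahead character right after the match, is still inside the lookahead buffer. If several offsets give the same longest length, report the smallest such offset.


Try each offset into the search buffer:
  offset=1 (pos 6, char 'b'): match length 0
  offset=2 (pos 5, char 'b'): match length 0
  offset=3 (pos 4, char 'c'): match length 3
  offset=4 (pos 3, char 'b'): match length 0
  offset=5 (pos 2, char 'e'): match length 0
  offset=6 (pos 1, char 'c'): match length 1
  offset=7 (pos 0, char 'e'): match length 0
Longest match has length 3 at offset 3.
next_char = character at position 7 + 3 = 10 -> 'b'

Best match: offset=3, length=3 (matching 'cbb' starting at position 4)
LZ77 triple: (3, 3, 'b')


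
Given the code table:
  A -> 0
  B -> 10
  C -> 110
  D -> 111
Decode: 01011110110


Decoding:
0 -> A
10 -> B
111 -> D
10 -> B
110 -> C


Result: ABDBC


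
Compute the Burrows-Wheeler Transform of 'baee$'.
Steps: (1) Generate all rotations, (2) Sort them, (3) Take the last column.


Rotations (sorted):
  0: $baee -> last char: e
  1: aee$b -> last char: b
  2: baee$ -> last char: $
  3: e$bae -> last char: e
  4: ee$ba -> last char: a


BWT = eb$ea


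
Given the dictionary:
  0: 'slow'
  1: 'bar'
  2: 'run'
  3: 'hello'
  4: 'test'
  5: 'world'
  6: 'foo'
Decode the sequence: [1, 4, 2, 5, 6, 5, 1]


Look up each index in the dictionary:
  1 -> 'bar'
  4 -> 'test'
  2 -> 'run'
  5 -> 'world'
  6 -> 'foo'
  5 -> 'world'
  1 -> 'bar'

Decoded: "bar test run world foo world bar"


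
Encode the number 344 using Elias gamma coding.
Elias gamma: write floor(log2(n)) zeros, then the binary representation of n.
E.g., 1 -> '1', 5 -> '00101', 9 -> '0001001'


num_bits = floor(log2(344)) + 1 = 9
leading_zeros = num_bits - 1 = 8
binary(344) = 101011000

Elias gamma(344) = '00000000' + '101011000' = 00000000101011000 (17 bits)


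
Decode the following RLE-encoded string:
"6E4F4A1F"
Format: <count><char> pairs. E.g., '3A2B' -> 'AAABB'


Expanding each <count><char> pair:
  6E -> 'EEEEEE'
  4F -> 'FFFF'
  4A -> 'AAAA'
  1F -> 'F'

Decoded = EEEEEEFFFFAAAAF


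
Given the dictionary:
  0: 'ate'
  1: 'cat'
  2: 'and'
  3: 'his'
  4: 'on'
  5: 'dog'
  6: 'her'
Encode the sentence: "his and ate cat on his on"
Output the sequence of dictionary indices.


Look up each word in the dictionary:
  'his' -> 3
  'and' -> 2
  'ate' -> 0
  'cat' -> 1
  'on' -> 4
  'his' -> 3
  'on' -> 4

Encoded: [3, 2, 0, 1, 4, 3, 4]


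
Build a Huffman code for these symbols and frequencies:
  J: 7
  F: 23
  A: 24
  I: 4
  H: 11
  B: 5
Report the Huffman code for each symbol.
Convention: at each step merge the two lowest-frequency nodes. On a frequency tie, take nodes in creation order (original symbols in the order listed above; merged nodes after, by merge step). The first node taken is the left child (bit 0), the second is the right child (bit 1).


Huffman tree construction:
Step 1: Merge I(4) + B(5) = 9
Step 2: Merge J(7) + (I+B)(9) = 16
Step 3: Merge H(11) + (J+(I+B))(16) = 27
Step 4: Merge F(23) + A(24) = 47
Step 5: Merge (H+(J+(I+B)))(27) + (F+A)(47) = 74
Read each symbol's code off the tree from the root (left child = 0, right child = 1).

Codes:
  J: 010 (length 3)
  F: 10 (length 2)
  A: 11 (length 2)
  I: 0110 (length 4)
  H: 00 (length 2)
  B: 0111 (length 4)
Average code length: 173/74 = 2.3378 bits/symbol


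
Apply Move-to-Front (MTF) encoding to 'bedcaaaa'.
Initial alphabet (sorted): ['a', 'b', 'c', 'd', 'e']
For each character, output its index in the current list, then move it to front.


MTF encoding:
'b': index 1 in ['a', 'b', 'c', 'd', 'e'] -> ['b', 'a', 'c', 'd', 'e']
'e': index 4 in ['b', 'a', 'c', 'd', 'e'] -> ['e', 'b', 'a', 'c', 'd']
'd': index 4 in ['e', 'b', 'a', 'c', 'd'] -> ['d', 'e', 'b', 'a', 'c']
'c': index 4 in ['d', 'e', 'b', 'a', 'c'] -> ['c', 'd', 'e', 'b', 'a']
'a': index 4 in ['c', 'd', 'e', 'b', 'a'] -> ['a', 'c', 'd', 'e', 'b']
'a': index 0 in ['a', 'c', 'd', 'e', 'b'] -> ['a', 'c', 'd', 'e', 'b']
'a': index 0 in ['a', 'c', 'd', 'e', 'b'] -> ['a', 'c', 'd', 'e', 'b']
'a': index 0 in ['a', 'c', 'd', 'e', 'b'] -> ['a', 'c', 'd', 'e', 'b']


Output: [1, 4, 4, 4, 4, 0, 0, 0]


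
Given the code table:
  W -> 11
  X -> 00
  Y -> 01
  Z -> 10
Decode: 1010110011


Decoding:
10 -> Z
10 -> Z
11 -> W
00 -> X
11 -> W


Result: ZZWXW


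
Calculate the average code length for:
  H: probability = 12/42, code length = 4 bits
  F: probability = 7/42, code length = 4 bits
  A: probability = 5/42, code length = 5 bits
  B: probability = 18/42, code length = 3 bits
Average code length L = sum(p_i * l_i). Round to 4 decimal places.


Weighted contributions p_i * l_i:
  H: (12/42) * 4 = 48/42
  F: (7/42) * 4 = 28/42
  A: (5/42) * 5 = 25/42
  B: (18/42) * 3 = 54/42
Sum = (48 + 28 + 25 + 54)/42 = 155/42

L = 155/42 = 3.6905 bits/symbol


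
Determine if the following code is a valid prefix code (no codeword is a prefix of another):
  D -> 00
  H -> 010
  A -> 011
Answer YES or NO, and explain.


Checking each pair (does one codeword prefix another?):
  D='00' vs H='010': no prefix
  D='00' vs A='011': no prefix
  H='010' vs D='00': no prefix
  H='010' vs A='011': no prefix
  A='011' vs D='00': no prefix
  A='011' vs H='010': no prefix
No violation found over all pairs.

YES -- this is a valid prefix code. No codeword is a prefix of any other codeword.


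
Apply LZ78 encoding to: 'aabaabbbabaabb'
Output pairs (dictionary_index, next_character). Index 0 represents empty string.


LZ78 encoding steps:
Dictionary: {0: ''}
Step 1: w='' (idx 0), next='a' -> output (0, 'a'), add 'a' as idx 1
Step 2: w='a' (idx 1), next='b' -> output (1, 'b'), add 'ab' as idx 2
Step 3: w='a' (idx 1), next='a' -> output (1, 'a'), add 'aa' as idx 3
Step 4: w='' (idx 0), next='b' -> output (0, 'b'), add 'b' as idx 4
Step 5: w='b' (idx 4), next='b' -> output (4, 'b'), add 'bb' as idx 5
Step 6: w='ab' (idx 2), next='a' -> output (2, 'a'), add 'aba' as idx 6
Step 7: w='ab' (idx 2), next='b' -> output (2, 'b'), add 'abb' as idx 7


Encoded: [(0, 'a'), (1, 'b'), (1, 'a'), (0, 'b'), (4, 'b'), (2, 'a'), (2, 'b')]


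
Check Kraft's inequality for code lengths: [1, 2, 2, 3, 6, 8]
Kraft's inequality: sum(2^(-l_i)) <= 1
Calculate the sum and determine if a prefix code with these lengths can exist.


Sum = 2^(-1) + 2^(-2) + 2^(-2) + 2^(-3) + 2^(-6) + 2^(-8)
    = 0.5 + 0.25 + 0.25 + 0.125 + 0.015625 + 0.00390625
    = 293/256 = 1.14453125
Since 1.14453125 > 1, Kraft's inequality is NOT satisfied.
A prefix code with these lengths CANNOT exist.

Kraft sum = 1.14453125. Not satisfied.


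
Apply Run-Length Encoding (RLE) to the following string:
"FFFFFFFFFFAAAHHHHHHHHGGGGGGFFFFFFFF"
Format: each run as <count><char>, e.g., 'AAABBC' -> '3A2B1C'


Scanning runs left to right:
  i=0: run of 'F' x 10 -> '10F'
  i=10: run of 'A' x 3 -> '3A'
  i=13: run of 'H' x 8 -> '8H'
  i=21: run of 'G' x 6 -> '6G'
  i=27: run of 'F' x 8 -> '8F'

RLE = 10F3A8H6G8F


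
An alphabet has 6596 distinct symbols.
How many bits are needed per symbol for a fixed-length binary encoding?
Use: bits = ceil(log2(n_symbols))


log2(6596) = 12.6874
Bracket: 2^12 = 4096 < 6596 <= 2^13 = 8192
So ceil(log2(6596)) = 13

bits = ceil(log2(6596)) = ceil(12.6874) = 13 bits


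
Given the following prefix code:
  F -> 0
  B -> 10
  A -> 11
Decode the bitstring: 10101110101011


Decoding step by step:
Bits 10 -> B
Bits 10 -> B
Bits 11 -> A
Bits 10 -> B
Bits 10 -> B
Bits 10 -> B
Bits 11 -> A


Decoded message: BBABBBA


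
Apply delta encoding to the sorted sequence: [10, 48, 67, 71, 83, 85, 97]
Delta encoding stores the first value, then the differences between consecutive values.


First value: 10
Deltas:
  48 - 10 = 38
  67 - 48 = 19
  71 - 67 = 4
  83 - 71 = 12
  85 - 83 = 2
  97 - 85 = 12


Delta encoded: [10, 38, 19, 4, 12, 2, 12]


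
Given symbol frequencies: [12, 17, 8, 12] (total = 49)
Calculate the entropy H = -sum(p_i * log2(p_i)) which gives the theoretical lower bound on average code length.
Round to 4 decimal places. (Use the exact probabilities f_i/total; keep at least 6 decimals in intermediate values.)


Per-symbol terms -p_i * log2(p_i) with p_i = f_i/49:
  p = 12/49 = 0.244898: log2(p) = -2.029747, -p*log2(p) = 0.497081
  p = 17/49 = 0.346939: log2(p) = -1.527247, -p*log2(p) = 0.529861
  p = 8/49 = 0.163265: log2(p) = -2.614710, -p*log2(p) = 0.426891
  p = 12/49 = 0.244898: log2(p) = -2.029747, -p*log2(p) = 0.497081
H = 0.497081 + 0.529861 + 0.426891 + 0.497081 = 1.950914

H = 1.9509 bits/symbol


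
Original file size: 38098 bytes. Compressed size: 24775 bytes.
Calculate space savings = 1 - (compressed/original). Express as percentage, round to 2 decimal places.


ratio = compressed/original = 24775/38098 = 0.650297
savings = 1 - ratio = 1 - 0.650297 = 0.349703
as a percentage: 0.349703 * 100 = 34.97%

Space savings = 1 - 24775/38098 = 34.97%


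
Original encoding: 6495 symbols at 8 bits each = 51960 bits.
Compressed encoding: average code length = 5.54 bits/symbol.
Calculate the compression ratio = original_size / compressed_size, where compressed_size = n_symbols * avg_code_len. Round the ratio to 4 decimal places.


original_size = n_symbols * orig_bits = 6495 * 8 = 51960 bits
compressed_size = n_symbols * avg_code_len = 6495 * 5.54 = 35982.3 bits
ratio = original_size / compressed_size = 51960 / 35982.3 = 1.444

Compression ratio = 1.444


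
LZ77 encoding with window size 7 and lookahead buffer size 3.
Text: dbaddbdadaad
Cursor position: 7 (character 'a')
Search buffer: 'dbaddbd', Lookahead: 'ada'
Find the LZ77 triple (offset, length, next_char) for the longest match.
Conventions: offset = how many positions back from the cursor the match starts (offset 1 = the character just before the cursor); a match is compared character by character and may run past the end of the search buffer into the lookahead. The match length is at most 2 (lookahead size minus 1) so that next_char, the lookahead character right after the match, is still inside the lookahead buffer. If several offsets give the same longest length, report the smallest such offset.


Try each offset into the search buffer:
  offset=1 (pos 6, char 'd'): match length 0
  offset=2 (pos 5, char 'b'): match length 0
  offset=3 (pos 4, char 'd'): match length 0
  offset=4 (pos 3, char 'd'): match length 0
  offset=5 (pos 2, char 'a'): match length 2
  offset=6 (pos 1, char 'b'): match length 0
  offset=7 (pos 0, char 'd'): match length 0
Longest match has length 2 at offset 5.
next_char = character at position 7 + 2 = 9 -> 'a'

Best match: offset=5, length=2 (matching 'ad' starting at position 2)
LZ77 triple: (5, 2, 'a')


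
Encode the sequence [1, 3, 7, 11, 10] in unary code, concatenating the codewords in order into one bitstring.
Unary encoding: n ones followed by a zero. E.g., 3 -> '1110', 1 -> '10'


Encode each number as n ones followed by a terminating 0:
  1 -> 10 (2 bits)
  3 -> 1110 (4 bits)
  7 -> 11111110 (8 bits)
  11 -> 111111111110 (12 bits)
  10 -> 11111111110 (11 bits)
Total length = 2 + 4 + 8 + 12 + 11 = 37 bits.

Unary([1, 3, 7, 11, 10]) = 1011101111111011111111111011111111110 (37 bits)


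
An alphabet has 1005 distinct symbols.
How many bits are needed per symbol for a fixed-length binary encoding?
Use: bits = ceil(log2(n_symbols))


log2(1005) = 9.973
Bracket: 2^9 = 512 < 1005 <= 2^10 = 1024
So ceil(log2(1005)) = 10

bits = ceil(log2(1005)) = ceil(9.973) = 10 bits


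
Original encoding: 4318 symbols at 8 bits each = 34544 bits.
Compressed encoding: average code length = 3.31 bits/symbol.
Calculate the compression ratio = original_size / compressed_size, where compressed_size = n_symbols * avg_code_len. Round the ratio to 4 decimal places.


original_size = n_symbols * orig_bits = 4318 * 8 = 34544 bits
compressed_size = n_symbols * avg_code_len = 4318 * 3.31 = 14292.58 bits
ratio = original_size / compressed_size = 34544 / 14292.58 = 2.4169

Compression ratio = 2.4169


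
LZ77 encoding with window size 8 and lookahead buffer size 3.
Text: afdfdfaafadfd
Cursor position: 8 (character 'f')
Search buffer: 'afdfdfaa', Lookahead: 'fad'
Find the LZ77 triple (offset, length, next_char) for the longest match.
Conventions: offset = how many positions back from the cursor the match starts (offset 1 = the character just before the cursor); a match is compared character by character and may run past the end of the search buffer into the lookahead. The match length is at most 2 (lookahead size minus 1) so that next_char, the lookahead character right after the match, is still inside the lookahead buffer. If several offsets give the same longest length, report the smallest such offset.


Try each offset into the search buffer:
  offset=1 (pos 7, char 'a'): match length 0
  offset=2 (pos 6, char 'a'): match length 0
  offset=3 (pos 5, char 'f'): match length 2
  offset=4 (pos 4, char 'd'): match length 0
  offset=5 (pos 3, char 'f'): match length 1
  offset=6 (pos 2, char 'd'): match length 0
  offset=7 (pos 1, char 'f'): match length 1
  offset=8 (pos 0, char 'a'): match length 0
Longest match has length 2 at offset 3.
next_char = character at position 8 + 2 = 10 -> 'd'

Best match: offset=3, length=2 (matching 'fa' starting at position 5)
LZ77 triple: (3, 2, 'd')


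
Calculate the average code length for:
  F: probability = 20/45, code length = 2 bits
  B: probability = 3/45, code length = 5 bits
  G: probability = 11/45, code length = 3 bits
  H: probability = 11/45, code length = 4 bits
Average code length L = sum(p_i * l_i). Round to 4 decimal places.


Weighted contributions p_i * l_i:
  F: (20/45) * 2 = 40/45
  B: (3/45) * 5 = 15/45
  G: (11/45) * 3 = 33/45
  H: (11/45) * 4 = 44/45
Sum = (40 + 15 + 33 + 44)/45 = 132/45

L = 132/45 = 2.9333 bits/symbol


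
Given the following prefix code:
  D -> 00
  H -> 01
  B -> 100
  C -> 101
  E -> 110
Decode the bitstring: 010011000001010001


Decoding step by step:
Bits 01 -> H
Bits 00 -> D
Bits 110 -> E
Bits 00 -> D
Bits 00 -> D
Bits 101 -> C
Bits 00 -> D
Bits 01 -> H


Decoded message: HDEDDCDH


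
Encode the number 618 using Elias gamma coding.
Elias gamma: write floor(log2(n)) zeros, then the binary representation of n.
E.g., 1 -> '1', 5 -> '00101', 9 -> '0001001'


num_bits = floor(log2(618)) + 1 = 10
leading_zeros = num_bits - 1 = 9
binary(618) = 1001101010

Elias gamma(618) = '000000000' + '1001101010' = 0000000001001101010 (19 bits)


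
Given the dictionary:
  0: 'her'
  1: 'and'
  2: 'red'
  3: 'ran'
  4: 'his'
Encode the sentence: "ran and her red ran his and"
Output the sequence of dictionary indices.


Look up each word in the dictionary:
  'ran' -> 3
  'and' -> 1
  'her' -> 0
  'red' -> 2
  'ran' -> 3
  'his' -> 4
  'and' -> 1

Encoded: [3, 1, 0, 2, 3, 4, 1]


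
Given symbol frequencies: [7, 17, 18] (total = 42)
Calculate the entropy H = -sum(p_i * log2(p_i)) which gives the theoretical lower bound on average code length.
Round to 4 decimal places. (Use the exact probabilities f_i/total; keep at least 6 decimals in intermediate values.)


Per-symbol terms -p_i * log2(p_i) with p_i = f_i/42:
  p = 7/42 = 0.166667: log2(p) = -2.584963, -p*log2(p) = 0.430827
  p = 17/42 = 0.404762: log2(p) = -1.304855, -p*log2(p) = 0.528155
  p = 18/42 = 0.428571: log2(p) = -1.222392, -p*log2(p) = 0.523882
H = 0.430827 + 0.528155 + 0.523882 = 1.482864

H = 1.4829 bits/symbol


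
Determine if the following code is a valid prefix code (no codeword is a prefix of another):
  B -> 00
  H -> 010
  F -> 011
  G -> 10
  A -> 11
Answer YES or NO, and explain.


Checking each pair (does one codeword prefix another?):
  B='00' vs H='010': no prefix
  B='00' vs F='011': no prefix
  B='00' vs G='10': no prefix
  B='00' vs A='11': no prefix
  H='010' vs B='00': no prefix
  H='010' vs F='011': no prefix
  H='010' vs G='10': no prefix
  H='010' vs A='11': no prefix
  F='011' vs B='00': no prefix
  F='011' vs H='010': no prefix
  F='011' vs G='10': no prefix
  F='011' vs A='11': no prefix
  G='10' vs B='00': no prefix
  G='10' vs H='010': no prefix
  G='10' vs F='011': no prefix
  G='10' vs A='11': no prefix
  A='11' vs B='00': no prefix
  A='11' vs H='010': no prefix
  A='11' vs F='011': no prefix
  A='11' vs G='10': no prefix
No violation found over all pairs.

YES -- this is a valid prefix code. No codeword is a prefix of any other codeword.


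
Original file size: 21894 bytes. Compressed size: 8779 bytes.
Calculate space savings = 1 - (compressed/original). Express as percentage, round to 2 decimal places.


ratio = compressed/original = 8779/21894 = 0.400977
savings = 1 - ratio = 1 - 0.400977 = 0.599023
as a percentage: 0.599023 * 100 = 59.9%

Space savings = 1 - 8779/21894 = 59.9%


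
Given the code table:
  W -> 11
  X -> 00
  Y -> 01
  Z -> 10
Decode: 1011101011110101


Decoding:
10 -> Z
11 -> W
10 -> Z
10 -> Z
11 -> W
11 -> W
01 -> Y
01 -> Y


Result: ZWZZWWYY


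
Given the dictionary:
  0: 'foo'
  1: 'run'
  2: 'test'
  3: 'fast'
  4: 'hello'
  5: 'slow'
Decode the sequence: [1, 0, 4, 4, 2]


Look up each index in the dictionary:
  1 -> 'run'
  0 -> 'foo'
  4 -> 'hello'
  4 -> 'hello'
  2 -> 'test'

Decoded: "run foo hello hello test"


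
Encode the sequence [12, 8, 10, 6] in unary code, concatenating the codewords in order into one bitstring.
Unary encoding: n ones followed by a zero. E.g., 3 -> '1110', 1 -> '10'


Encode each number as n ones followed by a terminating 0:
  12 -> 1111111111110 (13 bits)
  8 -> 111111110 (9 bits)
  10 -> 11111111110 (11 bits)
  6 -> 1111110 (7 bits)
Total length = 13 + 9 + 11 + 7 = 40 bits.

Unary([12, 8, 10, 6]) = 1111111111110111111110111111111101111110 (40 bits)


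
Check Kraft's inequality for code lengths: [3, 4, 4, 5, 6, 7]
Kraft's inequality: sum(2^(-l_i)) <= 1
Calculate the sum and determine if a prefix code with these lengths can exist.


Sum = 2^(-3) + 2^(-4) + 2^(-4) + 2^(-5) + 2^(-6) + 2^(-7)
    = 0.125 + 0.0625 + 0.0625 + 0.03125 + 0.015625 + 0.0078125
    = 39/128 = 0.3046875
Since 0.3046875 <= 1, Kraft's inequality IS satisfied.
A prefix code with these lengths CAN exist.

Kraft sum = 0.3046875. Satisfied.


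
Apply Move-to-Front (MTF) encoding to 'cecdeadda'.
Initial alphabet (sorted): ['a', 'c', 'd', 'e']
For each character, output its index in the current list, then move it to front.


MTF encoding:
'c': index 1 in ['a', 'c', 'd', 'e'] -> ['c', 'a', 'd', 'e']
'e': index 3 in ['c', 'a', 'd', 'e'] -> ['e', 'c', 'a', 'd']
'c': index 1 in ['e', 'c', 'a', 'd'] -> ['c', 'e', 'a', 'd']
'd': index 3 in ['c', 'e', 'a', 'd'] -> ['d', 'c', 'e', 'a']
'e': index 2 in ['d', 'c', 'e', 'a'] -> ['e', 'd', 'c', 'a']
'a': index 3 in ['e', 'd', 'c', 'a'] -> ['a', 'e', 'd', 'c']
'd': index 2 in ['a', 'e', 'd', 'c'] -> ['d', 'a', 'e', 'c']
'd': index 0 in ['d', 'a', 'e', 'c'] -> ['d', 'a', 'e', 'c']
'a': index 1 in ['d', 'a', 'e', 'c'] -> ['a', 'd', 'e', 'c']


Output: [1, 3, 1, 3, 2, 3, 2, 0, 1]


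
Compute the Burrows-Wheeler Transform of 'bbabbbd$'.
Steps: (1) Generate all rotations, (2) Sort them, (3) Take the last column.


Rotations (sorted):
  0: $bbabbbd -> last char: d
  1: abbbd$bb -> last char: b
  2: babbbd$b -> last char: b
  3: bbabbbd$ -> last char: $
  4: bbbd$bba -> last char: a
  5: bbd$bbab -> last char: b
  6: bd$bbabb -> last char: b
  7: d$bbabbb -> last char: b


BWT = dbb$abbb


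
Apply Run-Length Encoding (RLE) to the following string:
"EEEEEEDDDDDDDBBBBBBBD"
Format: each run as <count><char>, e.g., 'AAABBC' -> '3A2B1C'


Scanning runs left to right:
  i=0: run of 'E' x 6 -> '6E'
  i=6: run of 'D' x 7 -> '7D'
  i=13: run of 'B' x 7 -> '7B'
  i=20: run of 'D' x 1 -> '1D'

RLE = 6E7D7B1D


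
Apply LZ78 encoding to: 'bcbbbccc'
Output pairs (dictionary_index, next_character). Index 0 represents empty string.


LZ78 encoding steps:
Dictionary: {0: ''}
Step 1: w='' (idx 0), next='b' -> output (0, 'b'), add 'b' as idx 1
Step 2: w='' (idx 0), next='c' -> output (0, 'c'), add 'c' as idx 2
Step 3: w='b' (idx 1), next='b' -> output (1, 'b'), add 'bb' as idx 3
Step 4: w='b' (idx 1), next='c' -> output (1, 'c'), add 'bc' as idx 4
Step 5: w='c' (idx 2), next='c' -> output (2, 'c'), add 'cc' as idx 5


Encoded: [(0, 'b'), (0, 'c'), (1, 'b'), (1, 'c'), (2, 'c')]


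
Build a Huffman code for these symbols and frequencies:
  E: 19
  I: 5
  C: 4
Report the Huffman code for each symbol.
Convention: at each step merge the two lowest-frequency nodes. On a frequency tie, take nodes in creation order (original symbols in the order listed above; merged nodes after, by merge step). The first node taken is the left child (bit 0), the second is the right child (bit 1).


Huffman tree construction:
Step 1: Merge C(4) + I(5) = 9
Step 2: Merge (C+I)(9) + E(19) = 28
Read each symbol's code off the tree from the root (left child = 0, right child = 1).

Codes:
  E: 1 (length 1)
  I: 01 (length 2)
  C: 00 (length 2)
Average code length: 37/28 = 1.3214 bits/symbol


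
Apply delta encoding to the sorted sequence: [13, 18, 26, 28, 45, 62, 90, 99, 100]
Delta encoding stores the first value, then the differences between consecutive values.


First value: 13
Deltas:
  18 - 13 = 5
  26 - 18 = 8
  28 - 26 = 2
  45 - 28 = 17
  62 - 45 = 17
  90 - 62 = 28
  99 - 90 = 9
  100 - 99 = 1


Delta encoded: [13, 5, 8, 2, 17, 17, 28, 9, 1]


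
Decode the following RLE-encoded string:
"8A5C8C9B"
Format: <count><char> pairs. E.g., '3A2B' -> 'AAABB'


Expanding each <count><char> pair:
  8A -> 'AAAAAAAA'
  5C -> 'CCCCC'
  8C -> 'CCCCCCCC'
  9B -> 'BBBBBBBBB'

Decoded = AAAAAAAACCCCCCCCCCCCCBBBBBBBBB


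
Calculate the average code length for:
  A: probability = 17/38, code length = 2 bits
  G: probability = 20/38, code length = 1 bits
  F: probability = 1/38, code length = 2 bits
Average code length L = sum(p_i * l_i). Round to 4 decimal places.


Weighted contributions p_i * l_i:
  A: (17/38) * 2 = 34/38
  G: (20/38) * 1 = 20/38
  F: (1/38) * 2 = 2/38
Sum = (34 + 20 + 2)/38 = 56/38

L = 56/38 = 1.4737 bits/symbol


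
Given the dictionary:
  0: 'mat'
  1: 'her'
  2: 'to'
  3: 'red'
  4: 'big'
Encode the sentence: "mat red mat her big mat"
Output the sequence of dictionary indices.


Look up each word in the dictionary:
  'mat' -> 0
  'red' -> 3
  'mat' -> 0
  'her' -> 1
  'big' -> 4
  'mat' -> 0

Encoded: [0, 3, 0, 1, 4, 0]


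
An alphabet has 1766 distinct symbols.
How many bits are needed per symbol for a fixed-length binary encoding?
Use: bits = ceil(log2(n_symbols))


log2(1766) = 10.7863
Bracket: 2^10 = 1024 < 1766 <= 2^11 = 2048
So ceil(log2(1766)) = 11

bits = ceil(log2(1766)) = ceil(10.7863) = 11 bits


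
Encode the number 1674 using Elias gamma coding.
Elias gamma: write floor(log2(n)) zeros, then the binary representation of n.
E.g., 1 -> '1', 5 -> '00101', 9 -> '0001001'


num_bits = floor(log2(1674)) + 1 = 11
leading_zeros = num_bits - 1 = 10
binary(1674) = 11010001010

Elias gamma(1674) = '0000000000' + '11010001010' = 000000000011010001010 (21 bits)


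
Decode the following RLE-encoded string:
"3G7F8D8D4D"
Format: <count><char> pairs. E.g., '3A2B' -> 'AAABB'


Expanding each <count><char> pair:
  3G -> 'GGG'
  7F -> 'FFFFFFF'
  8D -> 'DDDDDDDD'
  8D -> 'DDDDDDDD'
  4D -> 'DDDD'

Decoded = GGGFFFFFFFDDDDDDDDDDDDDDDDDDDD


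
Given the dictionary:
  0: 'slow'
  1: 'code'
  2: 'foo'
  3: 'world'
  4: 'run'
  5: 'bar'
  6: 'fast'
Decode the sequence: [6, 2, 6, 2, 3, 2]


Look up each index in the dictionary:
  6 -> 'fast'
  2 -> 'foo'
  6 -> 'fast'
  2 -> 'foo'
  3 -> 'world'
  2 -> 'foo'

Decoded: "fast foo fast foo world foo"


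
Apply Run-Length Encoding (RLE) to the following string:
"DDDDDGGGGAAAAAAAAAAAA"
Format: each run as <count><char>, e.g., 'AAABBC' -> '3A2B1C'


Scanning runs left to right:
  i=0: run of 'D' x 5 -> '5D'
  i=5: run of 'G' x 4 -> '4G'
  i=9: run of 'A' x 12 -> '12A'

RLE = 5D4G12A


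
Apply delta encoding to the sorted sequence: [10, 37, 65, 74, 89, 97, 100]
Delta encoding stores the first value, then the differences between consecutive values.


First value: 10
Deltas:
  37 - 10 = 27
  65 - 37 = 28
  74 - 65 = 9
  89 - 74 = 15
  97 - 89 = 8
  100 - 97 = 3


Delta encoded: [10, 27, 28, 9, 15, 8, 3]


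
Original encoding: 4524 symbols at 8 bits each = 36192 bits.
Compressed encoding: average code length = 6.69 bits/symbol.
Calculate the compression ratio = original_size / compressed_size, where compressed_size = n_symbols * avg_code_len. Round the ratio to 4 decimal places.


original_size = n_symbols * orig_bits = 4524 * 8 = 36192 bits
compressed_size = n_symbols * avg_code_len = 4524 * 6.69 = 30265.56 bits
ratio = original_size / compressed_size = 36192 / 30265.56 = 1.1958

Compression ratio = 1.1958


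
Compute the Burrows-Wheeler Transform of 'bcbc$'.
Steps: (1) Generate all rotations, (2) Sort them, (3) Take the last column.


Rotations (sorted):
  0: $bcbc -> last char: c
  1: bc$bc -> last char: c
  2: bcbc$ -> last char: $
  3: c$bcb -> last char: b
  4: cbc$b -> last char: b


BWT = cc$bb


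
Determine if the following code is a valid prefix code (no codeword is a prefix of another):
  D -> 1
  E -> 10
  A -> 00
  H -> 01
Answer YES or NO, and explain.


Checking each pair (does one codeword prefix another?):
  D='1' vs E='10': prefix -- VIOLATION

NO -- this is NOT a valid prefix code. D (1) is a prefix of E (10).


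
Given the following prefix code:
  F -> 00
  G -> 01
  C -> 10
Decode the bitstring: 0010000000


Decoding step by step:
Bits 00 -> F
Bits 10 -> C
Bits 00 -> F
Bits 00 -> F
Bits 00 -> F


Decoded message: FCFFF


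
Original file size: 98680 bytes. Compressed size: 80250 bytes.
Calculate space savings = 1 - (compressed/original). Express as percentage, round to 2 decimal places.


ratio = compressed/original = 80250/98680 = 0.813235
savings = 1 - ratio = 1 - 0.813235 = 0.186765
as a percentage: 0.186765 * 100 = 18.68%

Space savings = 1 - 80250/98680 = 18.68%


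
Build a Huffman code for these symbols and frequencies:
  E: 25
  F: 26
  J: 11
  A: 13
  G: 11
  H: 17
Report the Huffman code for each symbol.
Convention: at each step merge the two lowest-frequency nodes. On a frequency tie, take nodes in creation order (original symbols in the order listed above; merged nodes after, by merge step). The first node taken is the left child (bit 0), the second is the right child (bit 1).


Huffman tree construction:
Step 1: Merge J(11) + G(11) = 22
Step 2: Merge A(13) + H(17) = 30
Step 3: Merge (J+G)(22) + E(25) = 47
Step 4: Merge F(26) + (A+H)(30) = 56
Step 5: Merge ((J+G)+E)(47) + (F+(A+H))(56) = 103
Read each symbol's code off the tree from the root (left child = 0, right child = 1).

Codes:
  E: 01 (length 2)
  F: 10 (length 2)
  J: 000 (length 3)
  A: 110 (length 3)
  G: 001 (length 3)
  H: 111 (length 3)
Average code length: 258/103 = 2.5049 bits/symbol


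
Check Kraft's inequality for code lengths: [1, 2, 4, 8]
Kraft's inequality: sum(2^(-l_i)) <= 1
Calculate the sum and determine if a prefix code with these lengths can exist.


Sum = 2^(-1) + 2^(-2) + 2^(-4) + 2^(-8)
    = 0.5 + 0.25 + 0.0625 + 0.00390625
    = 209/256 = 0.81640625
Since 0.81640625 <= 1, Kraft's inequality IS satisfied.
A prefix code with these lengths CAN exist.

Kraft sum = 0.81640625. Satisfied.


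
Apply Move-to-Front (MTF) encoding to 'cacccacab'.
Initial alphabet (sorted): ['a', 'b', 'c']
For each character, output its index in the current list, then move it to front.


MTF encoding:
'c': index 2 in ['a', 'b', 'c'] -> ['c', 'a', 'b']
'a': index 1 in ['c', 'a', 'b'] -> ['a', 'c', 'b']
'c': index 1 in ['a', 'c', 'b'] -> ['c', 'a', 'b']
'c': index 0 in ['c', 'a', 'b'] -> ['c', 'a', 'b']
'c': index 0 in ['c', 'a', 'b'] -> ['c', 'a', 'b']
'a': index 1 in ['c', 'a', 'b'] -> ['a', 'c', 'b']
'c': index 1 in ['a', 'c', 'b'] -> ['c', 'a', 'b']
'a': index 1 in ['c', 'a', 'b'] -> ['a', 'c', 'b']
'b': index 2 in ['a', 'c', 'b'] -> ['b', 'a', 'c']


Output: [2, 1, 1, 0, 0, 1, 1, 1, 2]


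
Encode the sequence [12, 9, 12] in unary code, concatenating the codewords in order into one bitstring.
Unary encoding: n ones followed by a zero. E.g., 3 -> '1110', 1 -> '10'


Encode each number as n ones followed by a terminating 0:
  12 -> 1111111111110 (13 bits)
  9 -> 1111111110 (10 bits)
  12 -> 1111111111110 (13 bits)
Total length = 13 + 10 + 13 = 36 bits.

Unary([12, 9, 12]) = 111111111111011111111101111111111110 (36 bits)


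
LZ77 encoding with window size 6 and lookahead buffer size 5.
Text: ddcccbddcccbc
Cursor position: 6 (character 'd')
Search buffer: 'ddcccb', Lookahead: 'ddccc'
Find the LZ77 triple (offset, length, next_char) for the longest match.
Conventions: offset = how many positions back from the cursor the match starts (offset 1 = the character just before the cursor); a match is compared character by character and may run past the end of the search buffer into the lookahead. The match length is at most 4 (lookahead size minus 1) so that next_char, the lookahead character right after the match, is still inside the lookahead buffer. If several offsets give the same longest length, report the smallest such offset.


Try each offset into the search buffer:
  offset=1 (pos 5, char 'b'): match length 0
  offset=2 (pos 4, char 'c'): match length 0
  offset=3 (pos 3, char 'c'): match length 0
  offset=4 (pos 2, char 'c'): match length 0
  offset=5 (pos 1, char 'd'): match length 1
  offset=6 (pos 0, char 'd'): match length 4
Longest match has length 4 at offset 6.
next_char = character at position 6 + 4 = 10 -> 'c'

Best match: offset=6, length=4 (matching 'ddcc' starting at position 0)
LZ77 triple: (6, 4, 'c')


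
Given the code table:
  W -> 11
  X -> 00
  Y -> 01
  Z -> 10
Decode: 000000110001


Decoding:
00 -> X
00 -> X
00 -> X
11 -> W
00 -> X
01 -> Y


Result: XXXWXY


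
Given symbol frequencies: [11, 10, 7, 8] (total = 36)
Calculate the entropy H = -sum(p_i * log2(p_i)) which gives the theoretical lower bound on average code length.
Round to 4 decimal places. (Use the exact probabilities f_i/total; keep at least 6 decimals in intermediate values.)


Per-symbol terms -p_i * log2(p_i) with p_i = f_i/36:
  p = 11/36 = 0.305556: log2(p) = -1.710493, -p*log2(p) = 0.522651
  p = 10/36 = 0.277778: log2(p) = -1.847997, -p*log2(p) = 0.513332
  p = 7/36 = 0.194444: log2(p) = -2.362570, -p*log2(p) = 0.459389
  p = 8/36 = 0.222222: log2(p) = -2.169925, -p*log2(p) = 0.482206
H = 0.522651 + 0.513332 + 0.459389 + 0.482206 = 1.977578

H = 1.9776 bits/symbol


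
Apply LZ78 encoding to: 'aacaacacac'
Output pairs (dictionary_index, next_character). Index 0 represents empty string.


LZ78 encoding steps:
Dictionary: {0: ''}
Step 1: w='' (idx 0), next='a' -> output (0, 'a'), add 'a' as idx 1
Step 2: w='a' (idx 1), next='c' -> output (1, 'c'), add 'ac' as idx 2
Step 3: w='a' (idx 1), next='a' -> output (1, 'a'), add 'aa' as idx 3
Step 4: w='' (idx 0), next='c' -> output (0, 'c'), add 'c' as idx 4
Step 5: w='ac' (idx 2), next='a' -> output (2, 'a'), add 'aca' as idx 5
Step 6: w='c' (idx 4), end of input -> output (4, '')


Encoded: [(0, 'a'), (1, 'c'), (1, 'a'), (0, 'c'), (2, 'a'), (4, '')]


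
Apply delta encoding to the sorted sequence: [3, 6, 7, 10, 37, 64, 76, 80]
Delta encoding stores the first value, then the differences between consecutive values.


First value: 3
Deltas:
  6 - 3 = 3
  7 - 6 = 1
  10 - 7 = 3
  37 - 10 = 27
  64 - 37 = 27
  76 - 64 = 12
  80 - 76 = 4


Delta encoded: [3, 3, 1, 3, 27, 27, 12, 4]


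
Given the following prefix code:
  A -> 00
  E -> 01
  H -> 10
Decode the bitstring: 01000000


Decoding step by step:
Bits 01 -> E
Bits 00 -> A
Bits 00 -> A
Bits 00 -> A


Decoded message: EAAA


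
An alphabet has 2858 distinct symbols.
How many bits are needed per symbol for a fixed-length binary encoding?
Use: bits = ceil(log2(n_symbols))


log2(2858) = 11.4808
Bracket: 2^11 = 2048 < 2858 <= 2^12 = 4096
So ceil(log2(2858)) = 12

bits = ceil(log2(2858)) = ceil(11.4808) = 12 bits


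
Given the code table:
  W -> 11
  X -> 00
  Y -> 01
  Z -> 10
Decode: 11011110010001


Decoding:
11 -> W
01 -> Y
11 -> W
10 -> Z
01 -> Y
00 -> X
01 -> Y


Result: WYWZYXY


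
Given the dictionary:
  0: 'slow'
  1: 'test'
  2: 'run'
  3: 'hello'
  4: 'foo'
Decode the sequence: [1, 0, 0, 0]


Look up each index in the dictionary:
  1 -> 'test'
  0 -> 'slow'
  0 -> 'slow'
  0 -> 'slow'

Decoded: "test slow slow slow"


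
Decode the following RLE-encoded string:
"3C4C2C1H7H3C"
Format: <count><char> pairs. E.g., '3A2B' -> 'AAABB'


Expanding each <count><char> pair:
  3C -> 'CCC'
  4C -> 'CCCC'
  2C -> 'CC'
  1H -> 'H'
  7H -> 'HHHHHHH'
  3C -> 'CCC'

Decoded = CCCCCCCCCHHHHHHHHCCC


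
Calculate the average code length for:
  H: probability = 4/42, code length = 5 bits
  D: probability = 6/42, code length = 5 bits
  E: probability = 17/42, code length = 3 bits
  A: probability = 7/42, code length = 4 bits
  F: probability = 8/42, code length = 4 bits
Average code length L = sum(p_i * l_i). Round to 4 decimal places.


Weighted contributions p_i * l_i:
  H: (4/42) * 5 = 20/42
  D: (6/42) * 5 = 30/42
  E: (17/42) * 3 = 51/42
  A: (7/42) * 4 = 28/42
  F: (8/42) * 4 = 32/42
Sum = (20 + 30 + 51 + 28 + 32)/42 = 161/42

L = 161/42 = 3.8333 bits/symbol


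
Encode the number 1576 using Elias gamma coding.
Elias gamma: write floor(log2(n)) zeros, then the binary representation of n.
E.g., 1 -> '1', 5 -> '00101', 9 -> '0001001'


num_bits = floor(log2(1576)) + 1 = 11
leading_zeros = num_bits - 1 = 10
binary(1576) = 11000101000

Elias gamma(1576) = '0000000000' + '11000101000' = 000000000011000101000 (21 bits)


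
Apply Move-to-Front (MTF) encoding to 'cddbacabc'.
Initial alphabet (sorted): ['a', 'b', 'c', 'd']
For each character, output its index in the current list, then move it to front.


MTF encoding:
'c': index 2 in ['a', 'b', 'c', 'd'] -> ['c', 'a', 'b', 'd']
'd': index 3 in ['c', 'a', 'b', 'd'] -> ['d', 'c', 'a', 'b']
'd': index 0 in ['d', 'c', 'a', 'b'] -> ['d', 'c', 'a', 'b']
'b': index 3 in ['d', 'c', 'a', 'b'] -> ['b', 'd', 'c', 'a']
'a': index 3 in ['b', 'd', 'c', 'a'] -> ['a', 'b', 'd', 'c']
'c': index 3 in ['a', 'b', 'd', 'c'] -> ['c', 'a', 'b', 'd']
'a': index 1 in ['c', 'a', 'b', 'd'] -> ['a', 'c', 'b', 'd']
'b': index 2 in ['a', 'c', 'b', 'd'] -> ['b', 'a', 'c', 'd']
'c': index 2 in ['b', 'a', 'c', 'd'] -> ['c', 'b', 'a', 'd']


Output: [2, 3, 0, 3, 3, 3, 1, 2, 2]


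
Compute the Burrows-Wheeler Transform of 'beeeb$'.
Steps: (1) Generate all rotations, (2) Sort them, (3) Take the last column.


Rotations (sorted):
  0: $beeeb -> last char: b
  1: b$beee -> last char: e
  2: beeeb$ -> last char: $
  3: eb$bee -> last char: e
  4: eeb$be -> last char: e
  5: eeeb$b -> last char: b


BWT = be$eeb


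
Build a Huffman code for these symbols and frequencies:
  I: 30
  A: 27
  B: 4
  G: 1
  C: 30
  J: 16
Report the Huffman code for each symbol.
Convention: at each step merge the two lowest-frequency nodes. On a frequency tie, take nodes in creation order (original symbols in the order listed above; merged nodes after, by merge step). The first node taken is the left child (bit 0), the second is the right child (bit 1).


Huffman tree construction:
Step 1: Merge G(1) + B(4) = 5
Step 2: Merge (G+B)(5) + J(16) = 21
Step 3: Merge ((G+B)+J)(21) + A(27) = 48
Step 4: Merge I(30) + C(30) = 60
Step 5: Merge (((G+B)+J)+A)(48) + (I+C)(60) = 108
Read each symbol's code off the tree from the root (left child = 0, right child = 1).

Codes:
  I: 10 (length 2)
  A: 01 (length 2)
  B: 0001 (length 4)
  G: 0000 (length 4)
  C: 11 (length 2)
  J: 001 (length 3)
Average code length: 242/108 = 2.2407 bits/symbol


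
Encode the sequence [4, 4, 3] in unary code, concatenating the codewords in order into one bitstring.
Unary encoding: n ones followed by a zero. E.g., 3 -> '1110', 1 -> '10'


Encode each number as n ones followed by a terminating 0:
  4 -> 11110 (5 bits)
  4 -> 11110 (5 bits)
  3 -> 1110 (4 bits)
Total length = 5 + 5 + 4 = 14 bits.

Unary([4, 4, 3]) = 11110111101110 (14 bits)


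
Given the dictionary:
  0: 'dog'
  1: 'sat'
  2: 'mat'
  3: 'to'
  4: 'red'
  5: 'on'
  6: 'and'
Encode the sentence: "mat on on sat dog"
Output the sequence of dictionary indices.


Look up each word in the dictionary:
  'mat' -> 2
  'on' -> 5
  'on' -> 5
  'sat' -> 1
  'dog' -> 0

Encoded: [2, 5, 5, 1, 0]


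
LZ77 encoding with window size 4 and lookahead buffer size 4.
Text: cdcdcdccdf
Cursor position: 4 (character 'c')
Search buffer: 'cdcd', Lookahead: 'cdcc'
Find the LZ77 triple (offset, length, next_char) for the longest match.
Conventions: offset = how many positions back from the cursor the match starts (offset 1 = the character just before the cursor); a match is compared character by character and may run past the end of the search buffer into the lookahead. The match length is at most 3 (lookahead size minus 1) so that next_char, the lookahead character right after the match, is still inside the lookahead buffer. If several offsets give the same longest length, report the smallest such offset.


Try each offset into the search buffer:
  offset=1 (pos 3, char 'd'): match length 0
  offset=2 (pos 2, char 'c'): match length 3
  offset=3 (pos 1, char 'd'): match length 0
  offset=4 (pos 0, char 'c'): match length 3
Longest match has length 3, found at offsets 2, 4; take the smallest, offset 2.
next_char = character at position 4 + 3 = 7 -> 'c'

Best match: offset=2, length=3 (matching 'cdc' starting at position 2)
LZ77 triple: (2, 3, 'c')
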